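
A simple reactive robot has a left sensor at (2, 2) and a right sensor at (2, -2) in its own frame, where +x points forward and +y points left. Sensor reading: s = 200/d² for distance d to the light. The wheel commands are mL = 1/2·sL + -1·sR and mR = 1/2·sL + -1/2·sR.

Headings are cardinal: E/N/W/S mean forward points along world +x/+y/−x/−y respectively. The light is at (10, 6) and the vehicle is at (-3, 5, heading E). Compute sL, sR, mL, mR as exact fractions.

100/61 20/13 -570/793 40/793

left sensor world pos  = (-1, 7); dL² = 122
right sensor world pos = (-1, 3); dR² = 130
sL = 200/122 = 100/61
sR = 200/130 = 20/13
mL = 1/2·sL + -1·sR = -570/793
mR = 1/2·sL + -1/2·sR = 40/793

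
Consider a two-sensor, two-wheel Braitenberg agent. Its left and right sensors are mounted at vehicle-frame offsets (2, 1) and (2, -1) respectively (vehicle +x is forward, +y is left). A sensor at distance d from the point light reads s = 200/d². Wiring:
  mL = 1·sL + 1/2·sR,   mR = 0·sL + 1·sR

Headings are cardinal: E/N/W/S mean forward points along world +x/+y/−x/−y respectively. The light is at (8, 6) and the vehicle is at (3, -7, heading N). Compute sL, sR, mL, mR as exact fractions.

200/157 200/137 43100/21509 200/137

left sensor world pos  = (2, -5); dL² = 157
right sensor world pos = (4, -5); dR² = 137
sL = 200/157 = 200/157
sR = 200/137 = 200/137
mL = 1·sL + 1/2·sR = 43100/21509
mR = 0·sL + 1·sR = 200/137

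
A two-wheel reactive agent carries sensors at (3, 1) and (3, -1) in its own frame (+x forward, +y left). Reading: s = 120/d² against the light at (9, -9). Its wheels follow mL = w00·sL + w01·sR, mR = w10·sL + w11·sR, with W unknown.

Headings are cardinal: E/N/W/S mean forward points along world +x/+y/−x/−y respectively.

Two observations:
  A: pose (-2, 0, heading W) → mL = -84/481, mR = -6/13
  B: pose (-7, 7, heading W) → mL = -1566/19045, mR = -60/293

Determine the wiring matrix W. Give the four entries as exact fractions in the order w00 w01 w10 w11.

1/2 -1 -1 0

obs A: pose=(-2,0,W) → sL=6/13, sR=15/37, mL=-84/481, mR=-6/13
obs B: pose=(-7,7,W) → sL=60/293, sR=12/65, mL=-1566/19045, mR=-60/293
sensor matrix S = [[6/13, 15/37], [60/293, 12/65]]; det S = 20052/9160645
solve [mL_A; mL_B] = S·[w00; w01] and [mR_A; mR_B] = S·[w10; w11]:
  w00 = 1/2, w01 = -1, w10 = -1, w11 = 0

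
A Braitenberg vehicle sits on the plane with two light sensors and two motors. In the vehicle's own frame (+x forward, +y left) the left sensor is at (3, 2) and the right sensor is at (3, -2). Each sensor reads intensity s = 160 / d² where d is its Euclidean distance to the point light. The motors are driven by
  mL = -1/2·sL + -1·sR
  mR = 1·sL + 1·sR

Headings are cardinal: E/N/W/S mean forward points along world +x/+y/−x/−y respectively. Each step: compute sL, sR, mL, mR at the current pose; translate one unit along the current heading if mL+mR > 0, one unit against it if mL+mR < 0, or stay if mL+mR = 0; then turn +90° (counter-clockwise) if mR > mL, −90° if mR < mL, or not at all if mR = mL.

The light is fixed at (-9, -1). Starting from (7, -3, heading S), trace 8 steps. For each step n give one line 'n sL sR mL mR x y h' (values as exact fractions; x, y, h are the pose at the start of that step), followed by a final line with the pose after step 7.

n=0: pose=(7,-3,S); sL=160/349, sR=160/221; mL=-73520/77129, mR=91200/77129; mL+mR=80/349 → advance +1; mR−mL=164720/77129 → turn +1·90°
n=1: pose=(7,-4,E); sL=80/181, sR=80/193; mL=-22200/34933, mR=29920/34933; mL+mR=40/181 → advance +1; mR−mL=52120/34933 → turn +1·90°
n=2: pose=(8,-4,N); sL=32/45, sR=160/361; mL=-12976/16245, mR=18752/16245; mL+mR=16/45 → advance +1; mR−mL=10576/5415 → turn +1·90°
n=3: pose=(8,-3,W); sL=40/53, sR=40/49; mL=-3100/2597, mR=4080/2597; mL+mR=20/53 → advance +1; mR−mL=7180/2597 → turn +1·90°
n=4: pose=(7,-3,S); sL=160/349, sR=160/221; mL=-73520/77129, mR=91200/77129; mL+mR=80/349 → advance +1; mR−mL=164720/77129 → turn +1·90°
n=5: pose=(7,-4,E); sL=80/181, sR=80/193; mL=-22200/34933, mR=29920/34933; mL+mR=40/181 → advance +1; mR−mL=52120/34933 → turn +1·90°
n=6: pose=(8,-4,N); sL=32/45, sR=160/361; mL=-12976/16245, mR=18752/16245; mL+mR=16/45 → advance +1; mR−mL=10576/5415 → turn +1·90°
n=7: pose=(8,-3,W); sL=40/53, sR=40/49; mL=-3100/2597, mR=4080/2597; mL+mR=20/53 → advance +1; mR−mL=7180/2597 → turn +1·90°

0 160/349 160/221 -73520/77129 91200/77129 7 -3 S
1 80/181 80/193 -22200/34933 29920/34933 7 -4 E
2 32/45 160/361 -12976/16245 18752/16245 8 -4 N
3 40/53 40/49 -3100/2597 4080/2597 8 -3 W
4 160/349 160/221 -73520/77129 91200/77129 7 -3 S
5 80/181 80/193 -22200/34933 29920/34933 7 -4 E
6 32/45 160/361 -12976/16245 18752/16245 8 -4 N
7 40/53 40/49 -3100/2597 4080/2597 8 -3 W
final 7 -3 S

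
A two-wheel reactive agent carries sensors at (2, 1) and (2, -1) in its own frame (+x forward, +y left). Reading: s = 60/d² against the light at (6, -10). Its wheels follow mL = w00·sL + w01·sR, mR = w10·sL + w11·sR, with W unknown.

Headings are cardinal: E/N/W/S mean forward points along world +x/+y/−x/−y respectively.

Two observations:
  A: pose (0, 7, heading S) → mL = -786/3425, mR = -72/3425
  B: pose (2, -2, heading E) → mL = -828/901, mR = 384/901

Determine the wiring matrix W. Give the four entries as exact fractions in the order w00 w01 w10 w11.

obs A: pose=(0,7,S) → sL=6/25, sR=30/137, mL=-786/3425, mR=-72/3425
obs B: pose=(2,-2,E) → sL=12/17, sR=60/53, mL=-828/901, mR=384/901
sensor matrix S = [[6/25, 30/137], [12/17, 60/53]]; det S = 72288/617185
solve [mL_A; mL_B] = S·[w00; w01] and [mR_A; mR_B] = S·[w10; w11]:
  w00 = -1/2, w01 = -1/2, w10 = -1, w11 = 1

-1/2 -1/2 -1 1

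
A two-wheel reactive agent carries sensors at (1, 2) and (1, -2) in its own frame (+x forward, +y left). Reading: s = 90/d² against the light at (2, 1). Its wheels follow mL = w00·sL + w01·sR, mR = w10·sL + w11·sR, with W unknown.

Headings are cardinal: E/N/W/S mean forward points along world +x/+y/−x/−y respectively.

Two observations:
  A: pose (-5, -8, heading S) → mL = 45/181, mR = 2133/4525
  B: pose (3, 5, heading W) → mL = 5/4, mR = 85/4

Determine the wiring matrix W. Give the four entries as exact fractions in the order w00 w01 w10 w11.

obs A: pose=(-5,-8,S) → sL=18/25, sR=90/181, mL=45/181, mR=2133/4525
obs B: pose=(3,5,W) → sL=45/2, sR=5/2, mL=5/4, mR=85/4
sensor matrix S = [[18/25, 90/181], [45/2, 5/2]]; det S = -8496/905
solve [mL_A; mL_B] = S·[w00; w01] and [mR_A; mR_B] = S·[w10; w11]:
  w00 = 0, w01 = 1/2, w10 = 1, w11 = -1/2

0 1/2 1 -1/2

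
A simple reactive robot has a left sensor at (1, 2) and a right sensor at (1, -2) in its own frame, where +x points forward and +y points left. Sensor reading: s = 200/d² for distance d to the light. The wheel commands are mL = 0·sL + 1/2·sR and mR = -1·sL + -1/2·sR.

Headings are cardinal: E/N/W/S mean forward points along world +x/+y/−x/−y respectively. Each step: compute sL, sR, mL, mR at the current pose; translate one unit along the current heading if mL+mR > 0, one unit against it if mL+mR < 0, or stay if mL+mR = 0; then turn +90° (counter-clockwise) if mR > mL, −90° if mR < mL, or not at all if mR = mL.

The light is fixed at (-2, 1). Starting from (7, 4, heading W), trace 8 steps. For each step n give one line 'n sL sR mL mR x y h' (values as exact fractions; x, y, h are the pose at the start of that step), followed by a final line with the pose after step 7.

0 40/13 200/89 100/89 -4860/1157 7 4 W
1 5/2 5/4 5/8 -25/8 8 4 N
2 200/137 200/121 100/121 -37900/16577 8 3 E
3 100/61 4 2 -222/61 7 3 S
4 40/13 200/89 100/89 -4860/1157 7 4 W
5 5/2 5/4 5/8 -25/8 8 4 N
6 200/137 200/121 100/121 -37900/16577 8 3 E
7 100/61 4 2 -222/61 7 3 S
final 7 4 W

n=0: pose=(7,4,W); sL=40/13, sR=200/89; mL=100/89, mR=-4860/1157; mL+mR=-40/13 → advance -1; mR−mL=-6160/1157 → turn -1·90°
n=1: pose=(8,4,N); sL=5/2, sR=5/4; mL=5/8, mR=-25/8; mL+mR=-5/2 → advance -1; mR−mL=-15/4 → turn -1·90°
n=2: pose=(8,3,E); sL=200/137, sR=200/121; mL=100/121, mR=-37900/16577; mL+mR=-200/137 → advance -1; mR−mL=-51600/16577 → turn -1·90°
n=3: pose=(7,3,S); sL=100/61, sR=4; mL=2, mR=-222/61; mL+mR=-100/61 → advance -1; mR−mL=-344/61 → turn -1·90°
n=4: pose=(7,4,W); sL=40/13, sR=200/89; mL=100/89, mR=-4860/1157; mL+mR=-40/13 → advance -1; mR−mL=-6160/1157 → turn -1·90°
n=5: pose=(8,4,N); sL=5/2, sR=5/4; mL=5/8, mR=-25/8; mL+mR=-5/2 → advance -1; mR−mL=-15/4 → turn -1·90°
n=6: pose=(8,3,E); sL=200/137, sR=200/121; mL=100/121, mR=-37900/16577; mL+mR=-200/137 → advance -1; mR−mL=-51600/16577 → turn -1·90°
n=7: pose=(7,3,S); sL=100/61, sR=4; mL=2, mR=-222/61; mL+mR=-100/61 → advance -1; mR−mL=-344/61 → turn -1·90°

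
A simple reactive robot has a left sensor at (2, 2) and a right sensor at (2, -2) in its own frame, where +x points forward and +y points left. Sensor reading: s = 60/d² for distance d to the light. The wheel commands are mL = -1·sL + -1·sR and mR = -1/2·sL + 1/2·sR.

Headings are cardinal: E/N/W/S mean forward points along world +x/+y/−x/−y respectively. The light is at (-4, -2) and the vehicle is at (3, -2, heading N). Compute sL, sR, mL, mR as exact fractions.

60/29 12/17 -1368/493 -336/493

left sensor world pos  = (1, 0); dL² = 29
right sensor world pos = (5, 0); dR² = 85
sL = 60/29 = 60/29
sR = 60/85 = 12/17
mL = -1·sL + -1·sR = -1368/493
mR = -1/2·sL + 1/2·sR = -336/493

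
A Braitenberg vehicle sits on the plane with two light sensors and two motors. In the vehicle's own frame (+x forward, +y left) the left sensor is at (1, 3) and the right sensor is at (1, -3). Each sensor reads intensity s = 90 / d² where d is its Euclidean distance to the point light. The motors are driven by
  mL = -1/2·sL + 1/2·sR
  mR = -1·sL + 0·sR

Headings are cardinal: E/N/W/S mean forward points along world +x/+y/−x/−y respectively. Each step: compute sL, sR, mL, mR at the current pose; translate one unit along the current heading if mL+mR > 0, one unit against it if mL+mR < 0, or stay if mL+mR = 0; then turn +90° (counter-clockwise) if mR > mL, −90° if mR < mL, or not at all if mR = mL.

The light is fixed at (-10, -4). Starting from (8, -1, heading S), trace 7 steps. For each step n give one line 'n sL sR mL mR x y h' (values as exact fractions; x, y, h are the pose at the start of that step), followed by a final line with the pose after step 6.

0 18/89 90/229 1944/20381 -18/89 8 -1 S
1 9/29 45/169 -108/4901 -9/29 8 0 W
2 90/281 90/509 -10260/143029 -90/281 9 0 N
3 45/218 9/40 81/8720 -45/218 9 -1 E
4 18/89 90/229 1944/20381 -18/89 8 -1 S
5 9/29 45/169 -108/4901 -9/29 8 0 W
6 90/281 90/509 -10260/143029 -90/281 9 0 N
final 9 -1 E

n=0: pose=(8,-1,S); sL=18/89, sR=90/229; mL=1944/20381, mR=-18/89; mL+mR=-2178/20381 → advance -1; mR−mL=-6066/20381 → turn -1·90°
n=1: pose=(8,0,W); sL=9/29, sR=45/169; mL=-108/4901, mR=-9/29; mL+mR=-1629/4901 → advance -1; mR−mL=-1413/4901 → turn -1·90°
n=2: pose=(9,0,N); sL=90/281, sR=90/509; mL=-10260/143029, mR=-90/281; mL+mR=-56070/143029 → advance -1; mR−mL=-35550/143029 → turn -1·90°
n=3: pose=(9,-1,E); sL=45/218, sR=9/40; mL=81/8720, mR=-45/218; mL+mR=-1719/8720 → advance -1; mR−mL=-1881/8720 → turn -1·90°
n=4: pose=(8,-1,S); sL=18/89, sR=90/229; mL=1944/20381, mR=-18/89; mL+mR=-2178/20381 → advance -1; mR−mL=-6066/20381 → turn -1·90°
n=5: pose=(8,0,W); sL=9/29, sR=45/169; mL=-108/4901, mR=-9/29; mL+mR=-1629/4901 → advance -1; mR−mL=-1413/4901 → turn -1·90°
n=6: pose=(9,0,N); sL=90/281, sR=90/509; mL=-10260/143029, mR=-90/281; mL+mR=-56070/143029 → advance -1; mR−mL=-35550/143029 → turn -1·90°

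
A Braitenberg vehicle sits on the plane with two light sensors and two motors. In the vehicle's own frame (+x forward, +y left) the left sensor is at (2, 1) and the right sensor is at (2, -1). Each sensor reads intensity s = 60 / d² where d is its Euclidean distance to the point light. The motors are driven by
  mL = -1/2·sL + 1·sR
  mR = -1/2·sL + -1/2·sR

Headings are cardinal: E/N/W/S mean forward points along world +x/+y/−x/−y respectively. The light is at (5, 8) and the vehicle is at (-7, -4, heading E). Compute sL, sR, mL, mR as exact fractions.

left sensor world pos  = (-5, -3); dL² = 221
right sensor world pos = (-5, -5); dR² = 269
sL = 60/221 = 60/221
sR = 60/269 = 60/269
mL = -1/2·sL + 1·sR = 5190/59449
mR = -1/2·sL + -1/2·sR = -14700/59449

60/221 60/269 5190/59449 -14700/59449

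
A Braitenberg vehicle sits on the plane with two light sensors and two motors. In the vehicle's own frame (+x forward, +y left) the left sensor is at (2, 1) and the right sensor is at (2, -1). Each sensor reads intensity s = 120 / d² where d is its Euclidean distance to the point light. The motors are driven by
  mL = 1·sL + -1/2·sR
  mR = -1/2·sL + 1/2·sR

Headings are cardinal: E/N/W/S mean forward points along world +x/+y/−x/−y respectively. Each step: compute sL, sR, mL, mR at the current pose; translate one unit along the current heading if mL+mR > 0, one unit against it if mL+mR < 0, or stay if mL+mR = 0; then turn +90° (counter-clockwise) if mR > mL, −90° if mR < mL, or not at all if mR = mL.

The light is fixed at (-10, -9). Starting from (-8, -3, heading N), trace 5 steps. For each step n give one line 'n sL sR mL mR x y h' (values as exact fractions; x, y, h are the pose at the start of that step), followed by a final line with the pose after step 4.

0 24/13 120/73 972/949 -96/949 -8 -3 N
1 3/2 30/13 9/26 21/52 -8 -2 E
2 24/17 120/97 1308/1649 -144/1649 -7 -2 N
3 60/53 60/37 630/1961 480/1961 -7 -1 E
4 120/61 8/3 116/183 64/183 -6 -1 S
final -6 -2 W

n=0: pose=(-8,-3,N); sL=24/13, sR=120/73; mL=972/949, mR=-96/949; mL+mR=12/13 → advance +1; mR−mL=-1068/949 → turn -1·90°
n=1: pose=(-8,-2,E); sL=3/2, sR=30/13; mL=9/26, mR=21/52; mL+mR=3/4 → advance +1; mR−mL=3/52 → turn +1·90°
n=2: pose=(-7,-2,N); sL=24/17, sR=120/97; mL=1308/1649, mR=-144/1649; mL+mR=12/17 → advance +1; mR−mL=-1452/1649 → turn -1·90°
n=3: pose=(-7,-1,E); sL=60/53, sR=60/37; mL=630/1961, mR=480/1961; mL+mR=30/53 → advance +1; mR−mL=-150/1961 → turn -1·90°
n=4: pose=(-6,-1,S); sL=120/61, sR=8/3; mL=116/183, mR=64/183; mL+mR=60/61 → advance +1; mR−mL=-52/183 → turn -1·90°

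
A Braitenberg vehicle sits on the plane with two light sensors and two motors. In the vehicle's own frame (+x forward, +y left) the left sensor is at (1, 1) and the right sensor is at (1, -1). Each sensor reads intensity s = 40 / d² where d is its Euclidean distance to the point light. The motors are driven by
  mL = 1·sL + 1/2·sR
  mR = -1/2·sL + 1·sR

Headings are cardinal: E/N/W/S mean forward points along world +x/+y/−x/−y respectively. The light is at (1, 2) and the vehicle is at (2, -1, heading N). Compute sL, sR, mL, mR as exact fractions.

10 5 25/2 0

left sensor world pos  = (1, 0); dL² = 4
right sensor world pos = (3, 0); dR² = 8
sL = 40/4 = 10
sR = 40/8 = 5
mL = 1·sL + 1/2·sR = 25/2
mR = -1/2·sL + 1·sR = 0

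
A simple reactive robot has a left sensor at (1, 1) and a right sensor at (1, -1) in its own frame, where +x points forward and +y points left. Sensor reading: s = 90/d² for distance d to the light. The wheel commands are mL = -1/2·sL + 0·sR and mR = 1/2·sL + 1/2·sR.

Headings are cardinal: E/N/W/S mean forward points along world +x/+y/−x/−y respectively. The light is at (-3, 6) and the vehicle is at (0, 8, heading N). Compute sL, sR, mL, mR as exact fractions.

left sensor world pos  = (-1, 9); dL² = 13
right sensor world pos = (1, 9); dR² = 25
sL = 90/13 = 90/13
sR = 90/25 = 18/5
mL = -1/2·sL + 0·sR = -45/13
mR = 1/2·sL + 1/2·sR = 342/65

90/13 18/5 -45/13 342/65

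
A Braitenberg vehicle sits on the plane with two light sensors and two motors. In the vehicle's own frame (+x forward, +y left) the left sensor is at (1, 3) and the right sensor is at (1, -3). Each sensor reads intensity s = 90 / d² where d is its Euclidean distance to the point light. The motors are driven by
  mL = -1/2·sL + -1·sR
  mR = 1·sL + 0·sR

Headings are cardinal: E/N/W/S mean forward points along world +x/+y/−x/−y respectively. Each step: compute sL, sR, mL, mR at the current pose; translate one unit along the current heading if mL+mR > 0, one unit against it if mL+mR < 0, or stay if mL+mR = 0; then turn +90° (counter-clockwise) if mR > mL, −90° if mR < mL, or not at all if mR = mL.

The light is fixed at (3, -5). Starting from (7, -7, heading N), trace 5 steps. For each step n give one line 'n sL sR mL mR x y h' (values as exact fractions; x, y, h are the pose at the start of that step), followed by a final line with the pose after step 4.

n=0: pose=(7,-7,N); sL=45, sR=9/5; mL=-243/10, mR=45; mL+mR=207/10 → advance +1; mR−mL=693/10 → turn +1·90°
n=1: pose=(7,-6,W); sL=18/5, sR=90/13; mL=-567/65, mR=18/5; mL+mR=-333/65 → advance -1; mR−mL=801/65 → turn +1·90°
n=2: pose=(8,-6,S); sL=45/34, sR=45/4; mL=-405/34, mR=45/34; mL+mR=-180/17 → advance -1; mR−mL=225/17 → turn +1·90°
n=3: pose=(8,-5,E); sL=2, sR=2; mL=-3, mR=2; mL+mR=-1 → advance -1; mR−mL=5 → turn +1·90°
n=4: pose=(7,-5,N); sL=45, sR=9/5; mL=-243/10, mR=45; mL+mR=207/10 → advance +1; mR−mL=693/10 → turn +1·90°

0 45 9/5 -243/10 45 7 -7 N
1 18/5 90/13 -567/65 18/5 7 -6 W
2 45/34 45/4 -405/34 45/34 8 -6 S
3 2 2 -3 2 8 -5 E
4 45 9/5 -243/10 45 7 -5 N
final 7 -4 W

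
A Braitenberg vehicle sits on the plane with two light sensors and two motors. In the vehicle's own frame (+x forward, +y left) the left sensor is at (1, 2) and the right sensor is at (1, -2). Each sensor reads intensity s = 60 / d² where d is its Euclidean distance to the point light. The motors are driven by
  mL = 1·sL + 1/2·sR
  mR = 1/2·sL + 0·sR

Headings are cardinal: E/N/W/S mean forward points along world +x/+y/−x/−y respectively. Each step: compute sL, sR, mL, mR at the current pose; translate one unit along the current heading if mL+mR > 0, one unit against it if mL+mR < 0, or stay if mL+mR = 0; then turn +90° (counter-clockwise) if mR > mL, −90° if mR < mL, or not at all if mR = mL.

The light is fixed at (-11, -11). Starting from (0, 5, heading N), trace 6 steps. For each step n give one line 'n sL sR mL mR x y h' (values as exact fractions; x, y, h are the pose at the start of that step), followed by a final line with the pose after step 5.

0 6/37 30/229 1929/8473 3/37 0 5 N
1 12/101 20/123 2486/12423 6/101 0 6 E
2 15/113 15/89 4365/20114 15/226 1 6 S
3 60/317 12/89 7242/28213 30/317 1 5 W
4 6/37 30/229 1929/8473 3/37 0 5 N
5 12/101 20/123 2486/12423 6/101 0 6 E
final 1 6 S

n=0: pose=(0,5,N); sL=6/37, sR=30/229; mL=1929/8473, mR=3/37; mL+mR=2616/8473 → advance +1; mR−mL=-1242/8473 → turn -1·90°
n=1: pose=(0,6,E); sL=12/101, sR=20/123; mL=2486/12423, mR=6/101; mL+mR=3224/12423 → advance +1; mR−mL=-1748/12423 → turn -1·90°
n=2: pose=(1,6,S); sL=15/113, sR=15/89; mL=4365/20114, mR=15/226; mL+mR=2850/10057 → advance +1; mR−mL=-1515/10057 → turn -1·90°
n=3: pose=(1,5,W); sL=60/317, sR=12/89; mL=7242/28213, mR=30/317; mL+mR=9912/28213 → advance +1; mR−mL=-4572/28213 → turn -1·90°
n=4: pose=(0,5,N); sL=6/37, sR=30/229; mL=1929/8473, mR=3/37; mL+mR=2616/8473 → advance +1; mR−mL=-1242/8473 → turn -1·90°
n=5: pose=(0,6,E); sL=12/101, sR=20/123; mL=2486/12423, mR=6/101; mL+mR=3224/12423 → advance +1; mR−mL=-1748/12423 → turn -1·90°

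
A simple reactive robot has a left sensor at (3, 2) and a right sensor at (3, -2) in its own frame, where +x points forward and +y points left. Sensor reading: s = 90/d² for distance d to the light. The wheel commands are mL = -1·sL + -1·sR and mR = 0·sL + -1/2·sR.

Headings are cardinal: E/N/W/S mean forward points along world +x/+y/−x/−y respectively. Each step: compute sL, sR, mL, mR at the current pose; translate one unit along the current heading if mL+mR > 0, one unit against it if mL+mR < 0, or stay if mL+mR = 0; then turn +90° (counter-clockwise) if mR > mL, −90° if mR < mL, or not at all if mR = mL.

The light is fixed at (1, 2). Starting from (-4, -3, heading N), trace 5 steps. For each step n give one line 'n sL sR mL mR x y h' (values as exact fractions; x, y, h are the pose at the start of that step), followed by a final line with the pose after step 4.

0 90/53 90/13 -5940/689 -45/13 -4 -3 N
1 45/64 9/8 -117/64 -9/16 -4 -4 W
2 18/17 10/13 -404/221 -5/13 -3 -4 S
3 9 9/5 -54/5 -9/10 -3 -3 E
4 90/53 90/13 -5940/689 -45/13 -4 -3 N
final -4 -4 W

n=0: pose=(-4,-3,N); sL=90/53, sR=90/13; mL=-5940/689, mR=-45/13; mL+mR=-8325/689 → advance -1; mR−mL=3555/689 → turn +1·90°
n=1: pose=(-4,-4,W); sL=45/64, sR=9/8; mL=-117/64, mR=-9/16; mL+mR=-153/64 → advance -1; mR−mL=81/64 → turn +1·90°
n=2: pose=(-3,-4,S); sL=18/17, sR=10/13; mL=-404/221, mR=-5/13; mL+mR=-489/221 → advance -1; mR−mL=319/221 → turn +1·90°
n=3: pose=(-3,-3,E); sL=9, sR=9/5; mL=-54/5, mR=-9/10; mL+mR=-117/10 → advance -1; mR−mL=99/10 → turn +1·90°
n=4: pose=(-4,-3,N); sL=90/53, sR=90/13; mL=-5940/689, mR=-45/13; mL+mR=-8325/689 → advance -1; mR−mL=3555/689 → turn +1·90°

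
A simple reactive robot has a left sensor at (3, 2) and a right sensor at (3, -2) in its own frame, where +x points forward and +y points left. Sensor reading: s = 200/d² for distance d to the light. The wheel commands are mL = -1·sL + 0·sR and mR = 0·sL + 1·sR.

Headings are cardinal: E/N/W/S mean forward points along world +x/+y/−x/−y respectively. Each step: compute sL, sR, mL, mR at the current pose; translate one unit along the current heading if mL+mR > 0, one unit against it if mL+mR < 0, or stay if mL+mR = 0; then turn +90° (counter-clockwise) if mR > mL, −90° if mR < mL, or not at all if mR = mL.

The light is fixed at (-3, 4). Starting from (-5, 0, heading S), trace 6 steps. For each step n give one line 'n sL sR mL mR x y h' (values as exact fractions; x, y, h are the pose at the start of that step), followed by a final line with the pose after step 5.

n=0: pose=(-5,0,S); sL=200/49, sR=40/13; mL=-200/49, mR=40/13; mL+mR=-640/637 → advance -1; mR−mL=4560/637 → turn +1·90°
n=1: pose=(-5,1,E); sL=100, sR=100/13; mL=-100, mR=100/13; mL+mR=-1200/13 → advance -1; mR−mL=1400/13 → turn +1·90°
n=2: pose=(-6,1,N); sL=8, sR=200; mL=-8, mR=200; mL+mR=192 → advance +1; mR−mL=208 → turn +1·90°
n=3: pose=(-6,2,W); sL=50/13, sR=50/9; mL=-50/13, mR=50/9; mL+mR=200/117 → advance +1; mR−mL=1100/117 → turn +1·90°
n=4: pose=(-7,2,S); sL=200/29, sR=200/61; mL=-200/29, mR=200/61; mL+mR=-6400/1769 → advance -1; mR−mL=18000/1769 → turn +1·90°
n=5: pose=(-7,3,E); sL=100, sR=20; mL=-100, mR=20; mL+mR=-80 → advance -1; mR−mL=120 → turn +1·90°

0 200/49 40/13 -200/49 40/13 -5 0 S
1 100 100/13 -100 100/13 -5 1 E
2 8 200 -8 200 -6 1 N
3 50/13 50/9 -50/13 50/9 -6 2 W
4 200/29 200/61 -200/29 200/61 -7 2 S
5 100 20 -100 20 -7 3 E
final -8 3 N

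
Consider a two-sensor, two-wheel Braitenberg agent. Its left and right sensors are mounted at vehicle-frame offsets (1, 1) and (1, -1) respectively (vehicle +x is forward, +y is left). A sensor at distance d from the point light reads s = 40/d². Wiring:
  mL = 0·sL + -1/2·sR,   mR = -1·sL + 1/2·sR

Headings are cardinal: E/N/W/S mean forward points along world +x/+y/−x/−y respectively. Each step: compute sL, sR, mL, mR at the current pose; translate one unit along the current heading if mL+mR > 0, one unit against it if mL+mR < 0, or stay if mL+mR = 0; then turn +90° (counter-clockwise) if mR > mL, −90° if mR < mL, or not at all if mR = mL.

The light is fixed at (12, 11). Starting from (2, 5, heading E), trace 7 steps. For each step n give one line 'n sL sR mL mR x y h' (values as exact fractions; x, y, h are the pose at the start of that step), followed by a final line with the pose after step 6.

0 20/53 4/13 -2/13 -154/689 2 5 E
1 40/149 40/193 -20/193 -4740/28757 1 5 S
2 2/9 1/4 -1/8 -7/72 1 6 W
3 40/117 40/157 -20/157 -3940/18369 2 6 S
4 20/73 4/13 -2/13 -114/949 2 7 W
5 40/89 8/25 -4/25 -644/2225 3 7 S
6 10/29 5/13 -5/26 -115/754 3 8 W
final 4 8 S

n=0: pose=(2,5,E); sL=20/53, sR=4/13; mL=-2/13, mR=-154/689; mL+mR=-20/53 → advance -1; mR−mL=-48/689 → turn -1·90°
n=1: pose=(1,5,S); sL=40/149, sR=40/193; mL=-20/193, mR=-4740/28757; mL+mR=-40/149 → advance -1; mR−mL=-1760/28757 → turn -1·90°
n=2: pose=(1,6,W); sL=2/9, sR=1/4; mL=-1/8, mR=-7/72; mL+mR=-2/9 → advance -1; mR−mL=1/36 → turn +1·90°
n=3: pose=(2,6,S); sL=40/117, sR=40/157; mL=-20/157, mR=-3940/18369; mL+mR=-40/117 → advance -1; mR−mL=-1600/18369 → turn -1·90°
n=4: pose=(2,7,W); sL=20/73, sR=4/13; mL=-2/13, mR=-114/949; mL+mR=-20/73 → advance -1; mR−mL=32/949 → turn +1·90°
n=5: pose=(3,7,S); sL=40/89, sR=8/25; mL=-4/25, mR=-644/2225; mL+mR=-40/89 → advance -1; mR−mL=-288/2225 → turn -1·90°
n=6: pose=(3,8,W); sL=10/29, sR=5/13; mL=-5/26, mR=-115/754; mL+mR=-10/29 → advance -1; mR−mL=15/377 → turn +1·90°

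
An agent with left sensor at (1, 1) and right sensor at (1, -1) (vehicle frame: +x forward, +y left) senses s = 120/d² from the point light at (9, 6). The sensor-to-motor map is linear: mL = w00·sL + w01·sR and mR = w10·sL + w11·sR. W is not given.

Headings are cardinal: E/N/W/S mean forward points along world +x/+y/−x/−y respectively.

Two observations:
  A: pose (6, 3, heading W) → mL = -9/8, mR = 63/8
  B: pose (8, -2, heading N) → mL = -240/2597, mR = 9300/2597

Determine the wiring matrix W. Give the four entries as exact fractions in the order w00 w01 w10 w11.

1/2 -1/2 1/2 1

obs A: pose=(6,3,W) → sL=15/4, sR=6, mL=-9/8, mR=63/8
obs B: pose=(8,-2,N) → sL=120/53, sR=120/49, mL=-240/2597, mR=9300/2597
sensor matrix S = [[15/4, 6], [120/53, 120/49]]; det S = -11430/2597
solve [mL_A; mL_B] = S·[w00; w01] and [mR_A; mR_B] = S·[w10; w11]:
  w00 = 1/2, w01 = -1/2, w10 = 1/2, w11 = 1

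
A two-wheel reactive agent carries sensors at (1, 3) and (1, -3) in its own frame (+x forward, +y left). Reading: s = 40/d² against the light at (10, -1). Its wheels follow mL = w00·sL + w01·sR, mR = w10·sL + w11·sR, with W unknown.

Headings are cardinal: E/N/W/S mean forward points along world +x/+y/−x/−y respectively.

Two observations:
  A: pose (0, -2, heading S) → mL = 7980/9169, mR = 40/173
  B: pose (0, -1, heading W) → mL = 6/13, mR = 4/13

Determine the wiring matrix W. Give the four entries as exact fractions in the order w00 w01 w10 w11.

obs A: pose=(0,-2,S) → sL=40/53, sR=40/173, mL=7980/9169, mR=40/173
obs B: pose=(0,-1,W) → sL=4/13, sR=4/13, mL=6/13, mR=4/13
sensor matrix S = [[40/53, 40/173], [4/13, 4/13]]; det S = 19200/119197
solve [mL_A; mL_B] = S·[w00; w01] and [mR_A; mR_B] = S·[w10; w11]:
  w00 = 1, w01 = 1/2, w10 = 0, w11 = 1

1 1/2 0 1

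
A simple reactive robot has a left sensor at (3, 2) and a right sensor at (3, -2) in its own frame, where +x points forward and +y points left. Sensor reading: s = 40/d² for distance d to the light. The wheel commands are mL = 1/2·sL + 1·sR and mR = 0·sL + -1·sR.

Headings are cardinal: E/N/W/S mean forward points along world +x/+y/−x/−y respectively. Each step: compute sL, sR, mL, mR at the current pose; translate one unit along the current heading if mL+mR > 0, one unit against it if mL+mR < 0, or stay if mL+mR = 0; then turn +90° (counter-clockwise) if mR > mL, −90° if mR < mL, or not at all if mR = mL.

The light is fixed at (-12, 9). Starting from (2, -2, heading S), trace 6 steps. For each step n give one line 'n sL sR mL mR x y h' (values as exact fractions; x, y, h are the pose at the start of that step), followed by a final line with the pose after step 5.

0 10/113 2/17 311/1921 -2/17 2 -2 S
1 40/317 40/221 17100/70057 -40/221 2 -3 W
2 20/101 20/153 3550/15453 -20/153 1 -3 N
3 40/337 8/85 4396/28645 -8/85 1 -2 E
4 10/113 2/17 311/1921 -2/17 2 -2 S
5 40/317 40/221 17100/70057 -40/221 2 -3 W
final 1 -3 N

n=0: pose=(2,-2,S); sL=10/113, sR=2/17; mL=311/1921, mR=-2/17; mL+mR=5/113 → advance +1; mR−mL=-537/1921 → turn -1·90°
n=1: pose=(2,-3,W); sL=40/317, sR=40/221; mL=17100/70057, mR=-40/221; mL+mR=20/317 → advance +1; mR−mL=-29780/70057 → turn -1·90°
n=2: pose=(1,-3,N); sL=20/101, sR=20/153; mL=3550/15453, mR=-20/153; mL+mR=10/101 → advance +1; mR−mL=-5570/15453 → turn -1·90°
n=3: pose=(1,-2,E); sL=40/337, sR=8/85; mL=4396/28645, mR=-8/85; mL+mR=20/337 → advance +1; mR−mL=-7092/28645 → turn -1·90°
n=4: pose=(2,-2,S); sL=10/113, sR=2/17; mL=311/1921, mR=-2/17; mL+mR=5/113 → advance +1; mR−mL=-537/1921 → turn -1·90°
n=5: pose=(2,-3,W); sL=40/317, sR=40/221; mL=17100/70057, mR=-40/221; mL+mR=20/317 → advance +1; mR−mL=-29780/70057 → turn -1·90°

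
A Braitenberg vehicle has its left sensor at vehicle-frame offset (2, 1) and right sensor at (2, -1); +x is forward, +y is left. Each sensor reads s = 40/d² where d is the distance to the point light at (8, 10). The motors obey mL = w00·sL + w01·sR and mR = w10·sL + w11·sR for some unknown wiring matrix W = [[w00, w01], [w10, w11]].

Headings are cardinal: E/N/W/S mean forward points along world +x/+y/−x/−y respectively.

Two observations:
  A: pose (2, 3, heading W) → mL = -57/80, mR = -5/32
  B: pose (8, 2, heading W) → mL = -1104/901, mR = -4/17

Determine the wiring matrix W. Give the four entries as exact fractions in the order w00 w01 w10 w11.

obs A: pose=(2,3,W) → sL=5/16, sR=2/5, mL=-57/80, mR=-5/32
obs B: pose=(8,2,W) → sL=8/17, sR=40/53, mL=-1104/901, mR=-4/17
sensor matrix S = [[5/16, 2/5], [8/17, 40/53]]; det S = 429/9010
solve [mL_A; mL_B] = S·[w00; w01] and [mR_A; mR_B] = S·[w10; w11]:
  w00 = -1, w01 = -1, w10 = -1/2, w11 = 0

-1 -1 -1/2 0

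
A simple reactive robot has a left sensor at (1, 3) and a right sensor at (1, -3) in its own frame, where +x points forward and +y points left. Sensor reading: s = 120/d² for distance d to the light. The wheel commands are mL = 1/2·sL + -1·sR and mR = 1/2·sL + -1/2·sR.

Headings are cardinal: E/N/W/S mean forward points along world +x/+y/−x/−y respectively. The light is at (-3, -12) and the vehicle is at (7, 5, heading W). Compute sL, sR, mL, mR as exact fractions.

left sensor world pos  = (6, 2); dL² = 277
right sensor world pos = (6, 8); dR² = 481
sL = 120/277 = 120/277
sR = 120/481 = 120/481
mL = 1/2·sL + -1·sR = -4380/133237
mR = 1/2·sL + -1/2·sR = 12240/133237

120/277 120/481 -4380/133237 12240/133237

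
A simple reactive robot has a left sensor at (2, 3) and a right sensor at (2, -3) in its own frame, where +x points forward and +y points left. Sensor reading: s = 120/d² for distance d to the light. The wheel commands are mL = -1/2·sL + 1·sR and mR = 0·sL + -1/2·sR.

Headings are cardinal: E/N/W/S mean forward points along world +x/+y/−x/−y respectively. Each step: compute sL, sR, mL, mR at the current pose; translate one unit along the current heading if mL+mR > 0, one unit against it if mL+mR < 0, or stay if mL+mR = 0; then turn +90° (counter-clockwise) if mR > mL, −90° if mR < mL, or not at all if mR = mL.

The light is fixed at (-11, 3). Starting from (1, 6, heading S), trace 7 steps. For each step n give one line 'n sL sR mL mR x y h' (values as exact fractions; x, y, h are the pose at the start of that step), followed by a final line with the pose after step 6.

0 60/113 60/41 5550/4633 -30/41 1 6 S
1 120/101 24/25 924/2525 -12/25 1 5 W
2 30/29 15/34 -75/986 -15/68 2 5 N
3 120/241 120/229 15180/55189 -60/229 2 4 E
4 12/29 60/61 1374/1769 -30/61 3 4 S
5 40/51 40/51 20/51 -20/51 3 3 W
6 24/25 120/293 -516/7325 -60/293 3 3 N
final 3 2 E

n=0: pose=(1,6,S); sL=60/113, sR=60/41; mL=5550/4633, mR=-30/41; mL+mR=2160/4633 → advance +1; mR−mL=-8940/4633 → turn -1·90°
n=1: pose=(1,5,W); sL=120/101, sR=24/25; mL=924/2525, mR=-12/25; mL+mR=-288/2525 → advance -1; mR−mL=-2136/2525 → turn -1·90°
n=2: pose=(2,5,N); sL=30/29, sR=15/34; mL=-75/986, mR=-15/68; mL+mR=-585/1972 → advance -1; mR−mL=-285/1972 → turn -1·90°
n=3: pose=(2,4,E); sL=120/241, sR=120/229; mL=15180/55189, mR=-60/229; mL+mR=720/55189 → advance +1; mR−mL=-29640/55189 → turn -1·90°
n=4: pose=(3,4,S); sL=12/29, sR=60/61; mL=1374/1769, mR=-30/61; mL+mR=504/1769 → advance +1; mR−mL=-2244/1769 → turn -1·90°
n=5: pose=(3,3,W); sL=40/51, sR=40/51; mL=20/51, mR=-20/51; mL+mR=0 → advance +0; mR−mL=-40/51 → turn -1·90°
n=6: pose=(3,3,N); sL=24/25, sR=120/293; mL=-516/7325, mR=-60/293; mL+mR=-2016/7325 → advance -1; mR−mL=-984/7325 → turn -1·90°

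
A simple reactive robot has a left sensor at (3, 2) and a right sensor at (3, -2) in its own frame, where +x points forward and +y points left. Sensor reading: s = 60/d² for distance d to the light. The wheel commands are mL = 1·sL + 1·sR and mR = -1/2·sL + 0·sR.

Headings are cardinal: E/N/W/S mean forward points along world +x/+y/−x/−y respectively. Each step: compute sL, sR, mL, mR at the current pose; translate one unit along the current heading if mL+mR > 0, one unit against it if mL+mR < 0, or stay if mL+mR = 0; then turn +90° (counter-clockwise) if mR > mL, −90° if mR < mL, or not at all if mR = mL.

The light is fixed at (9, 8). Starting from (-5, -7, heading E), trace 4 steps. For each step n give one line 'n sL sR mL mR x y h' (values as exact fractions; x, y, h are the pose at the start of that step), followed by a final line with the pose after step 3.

n=0: pose=(-5,-7,E); sL=6/29, sR=6/41; mL=420/1189, mR=-3/29; mL+mR=297/1189 → advance +1; mR−mL=-543/1189 → turn -1·90°
n=1: pose=(-4,-7,S); sL=12/89, sR=20/183; mL=3976/16287, mR=-6/89; mL+mR=2878/16287 → advance +1; mR−mL=-5074/16287 → turn -1·90°
n=2: pose=(-4,-8,W); sL=3/29, sR=15/113; mL=774/3277, mR=-3/58; mL+mR=1209/6554 → advance +1; mR−mL=-1887/6554 → turn -1·90°
n=3: pose=(-5,-8,N); sL=12/85, sR=60/313; mL=8856/26605, mR=-6/85; mL+mR=6978/26605 → advance +1; mR−mL=-10734/26605 → turn -1·90°

0 6/29 6/41 420/1189 -3/29 -5 -7 E
1 12/89 20/183 3976/16287 -6/89 -4 -7 S
2 3/29 15/113 774/3277 -3/58 -4 -8 W
3 12/85 60/313 8856/26605 -6/85 -5 -8 N
final -5 -7 E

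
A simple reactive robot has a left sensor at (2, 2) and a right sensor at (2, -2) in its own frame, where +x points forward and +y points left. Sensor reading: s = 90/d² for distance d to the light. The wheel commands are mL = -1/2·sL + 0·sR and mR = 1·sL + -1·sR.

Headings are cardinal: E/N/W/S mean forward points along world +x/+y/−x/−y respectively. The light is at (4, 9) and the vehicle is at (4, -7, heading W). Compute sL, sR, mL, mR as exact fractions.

45/164 9/20 -45/328 -36/205

left sensor world pos  = (2, -9); dL² = 328
right sensor world pos = (2, -5); dR² = 200
sL = 90/328 = 45/164
sR = 90/200 = 9/20
mL = -1/2·sL + 0·sR = -45/328
mR = 1·sL + -1·sR = -36/205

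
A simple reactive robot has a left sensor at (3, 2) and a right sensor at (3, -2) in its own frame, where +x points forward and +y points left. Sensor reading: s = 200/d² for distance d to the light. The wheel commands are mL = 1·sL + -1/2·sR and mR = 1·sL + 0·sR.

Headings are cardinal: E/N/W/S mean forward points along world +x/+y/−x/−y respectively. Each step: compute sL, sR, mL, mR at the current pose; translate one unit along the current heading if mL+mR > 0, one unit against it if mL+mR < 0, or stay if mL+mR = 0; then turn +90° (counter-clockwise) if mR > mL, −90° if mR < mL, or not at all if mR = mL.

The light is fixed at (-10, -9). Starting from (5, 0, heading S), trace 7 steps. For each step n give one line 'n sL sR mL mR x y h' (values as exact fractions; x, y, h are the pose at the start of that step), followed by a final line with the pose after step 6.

0 8/13 40/41 68/533 8/13 5 0 S
1 25/53 5/9 185/954 25/53 5 -1 E
2 200/317 40/89 11460/28213 200/317 6 -1 N
3 100/109 20/29 1810/3161 100/109 6 0 W
4 8/13 40/41 68/533 8/13 5 0 S
5 25/53 5/9 185/954 25/53 5 -1 E
6 200/317 40/89 11460/28213 200/317 6 -1 N
final 6 0 W

n=0: pose=(5,0,S); sL=8/13, sR=40/41; mL=68/533, mR=8/13; mL+mR=396/533 → advance +1; mR−mL=20/41 → turn +1·90°
n=1: pose=(5,-1,E); sL=25/53, sR=5/9; mL=185/954, mR=25/53; mL+mR=635/954 → advance +1; mR−mL=5/18 → turn +1·90°
n=2: pose=(6,-1,N); sL=200/317, sR=40/89; mL=11460/28213, mR=200/317; mL+mR=29260/28213 → advance +1; mR−mL=20/89 → turn +1·90°
n=3: pose=(6,0,W); sL=100/109, sR=20/29; mL=1810/3161, mR=100/109; mL+mR=4710/3161 → advance +1; mR−mL=10/29 → turn +1·90°
n=4: pose=(5,0,S); sL=8/13, sR=40/41; mL=68/533, mR=8/13; mL+mR=396/533 → advance +1; mR−mL=20/41 → turn +1·90°
n=5: pose=(5,-1,E); sL=25/53, sR=5/9; mL=185/954, mR=25/53; mL+mR=635/954 → advance +1; mR−mL=5/18 → turn +1·90°
n=6: pose=(6,-1,N); sL=200/317, sR=40/89; mL=11460/28213, mR=200/317; mL+mR=29260/28213 → advance +1; mR−mL=20/89 → turn +1·90°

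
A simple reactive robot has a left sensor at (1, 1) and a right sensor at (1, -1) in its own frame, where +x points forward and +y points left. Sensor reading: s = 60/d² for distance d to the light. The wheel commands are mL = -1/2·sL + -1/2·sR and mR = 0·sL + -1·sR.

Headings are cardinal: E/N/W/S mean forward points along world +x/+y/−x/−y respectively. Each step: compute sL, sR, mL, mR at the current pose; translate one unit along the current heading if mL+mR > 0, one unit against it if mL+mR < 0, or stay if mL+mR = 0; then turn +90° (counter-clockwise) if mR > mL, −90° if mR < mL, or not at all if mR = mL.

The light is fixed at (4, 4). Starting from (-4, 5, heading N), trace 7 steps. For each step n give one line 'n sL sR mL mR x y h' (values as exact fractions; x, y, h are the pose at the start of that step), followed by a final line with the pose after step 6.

n=0: pose=(-4,5,N); sL=12/17, sR=60/53; mL=-828/901, mR=-60/53; mL+mR=-1848/901 → advance -1; mR−mL=-192/901 → turn -1·90°
n=1: pose=(-4,4,E); sL=6/5, sR=6/5; mL=-6/5, mR=-6/5; mL+mR=-12/5 → advance -1; mR−mL=0 → turn +0·90°
n=2: pose=(-5,4,E); sL=12/13, sR=12/13; mL=-12/13, mR=-12/13; mL+mR=-24/13 → advance -1; mR−mL=0 → turn +0·90°
n=3: pose=(-6,4,E); sL=30/41, sR=30/41; mL=-30/41, mR=-30/41; mL+mR=-60/41 → advance -1; mR−mL=0 → turn +0·90°
n=4: pose=(-7,4,E); sL=60/101, sR=60/101; mL=-60/101, mR=-60/101; mL+mR=-120/101 → advance -1; mR−mL=0 → turn +0·90°
n=5: pose=(-8,4,E); sL=30/61, sR=30/61; mL=-30/61, mR=-30/61; mL+mR=-60/61 → advance -1; mR−mL=0 → turn +0·90°
n=6: pose=(-9,4,E); sL=12/29, sR=12/29; mL=-12/29, mR=-12/29; mL+mR=-24/29 → advance -1; mR−mL=0 → turn +0·90°

0 12/17 60/53 -828/901 -60/53 -4 5 N
1 6/5 6/5 -6/5 -6/5 -4 4 E
2 12/13 12/13 -12/13 -12/13 -5 4 E
3 30/41 30/41 -30/41 -30/41 -6 4 E
4 60/101 60/101 -60/101 -60/101 -7 4 E
5 30/61 30/61 -30/61 -30/61 -8 4 E
6 12/29 12/29 -12/29 -12/29 -9 4 E
final -10 4 E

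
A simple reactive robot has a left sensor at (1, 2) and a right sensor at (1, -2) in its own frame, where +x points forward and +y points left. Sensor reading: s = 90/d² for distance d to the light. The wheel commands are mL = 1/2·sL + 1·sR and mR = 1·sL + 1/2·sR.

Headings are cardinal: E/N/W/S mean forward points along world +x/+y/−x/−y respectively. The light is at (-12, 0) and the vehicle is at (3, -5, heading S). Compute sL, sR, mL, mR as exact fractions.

18/65 18/41 1539/2665 1323/2665

left sensor world pos  = (5, -6); dL² = 325
right sensor world pos = (1, -6); dR² = 205
sL = 90/325 = 18/65
sR = 90/205 = 18/41
mL = 1/2·sL + 1·sR = 1539/2665
mR = 1·sL + 1/2·sR = 1323/2665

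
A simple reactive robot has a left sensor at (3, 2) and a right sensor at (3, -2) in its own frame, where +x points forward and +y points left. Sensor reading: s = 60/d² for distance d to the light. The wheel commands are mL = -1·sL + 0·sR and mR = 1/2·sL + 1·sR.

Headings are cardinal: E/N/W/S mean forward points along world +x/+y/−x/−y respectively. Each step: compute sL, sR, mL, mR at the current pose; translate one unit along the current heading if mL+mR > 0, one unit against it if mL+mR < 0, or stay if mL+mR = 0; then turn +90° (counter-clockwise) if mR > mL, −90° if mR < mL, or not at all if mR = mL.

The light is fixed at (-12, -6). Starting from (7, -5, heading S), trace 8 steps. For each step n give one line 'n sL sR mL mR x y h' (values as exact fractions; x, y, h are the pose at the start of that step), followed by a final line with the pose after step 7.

n=0: pose=(7,-5,S); sL=12/89, sR=60/293; mL=-12/89, mR=7098/26077; mL+mR=3582/26077 → advance +1; mR−mL=10614/26077 → turn +1·90°
n=1: pose=(7,-6,E); sL=15/122, sR=15/122; mL=-15/122, mR=45/244; mL+mR=15/244 → advance +1; mR−mL=75/244 → turn +1·90°
n=2: pose=(8,-6,N); sL=20/111, sR=60/493; mL=-20/111, mR=11590/54723; mL+mR=1730/54723 → advance +1; mR−mL=7150/18241 → turn +1·90°
n=3: pose=(8,-5,W); sL=6/29, sR=30/149; mL=-6/29, mR=1317/4321; mL+mR=423/4321 → advance +1; mR−mL=2211/4321 → turn +1·90°
n=4: pose=(7,-5,S); sL=12/89, sR=60/293; mL=-12/89, mR=7098/26077; mL+mR=3582/26077 → advance +1; mR−mL=10614/26077 → turn +1·90°
n=5: pose=(7,-6,E); sL=15/122, sR=15/122; mL=-15/122, mR=45/244; mL+mR=15/244 → advance +1; mR−mL=75/244 → turn +1·90°
n=6: pose=(8,-6,N); sL=20/111, sR=60/493; mL=-20/111, mR=11590/54723; mL+mR=1730/54723 → advance +1; mR−mL=7150/18241 → turn +1·90°
n=7: pose=(8,-5,W); sL=6/29, sR=30/149; mL=-6/29, mR=1317/4321; mL+mR=423/4321 → advance +1; mR−mL=2211/4321 → turn +1·90°

0 12/89 60/293 -12/89 7098/26077 7 -5 S
1 15/122 15/122 -15/122 45/244 7 -6 E
2 20/111 60/493 -20/111 11590/54723 8 -6 N
3 6/29 30/149 -6/29 1317/4321 8 -5 W
4 12/89 60/293 -12/89 7098/26077 7 -5 S
5 15/122 15/122 -15/122 45/244 7 -6 E
6 20/111 60/493 -20/111 11590/54723 8 -6 N
7 6/29 30/149 -6/29 1317/4321 8 -5 W
final 7 -5 S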